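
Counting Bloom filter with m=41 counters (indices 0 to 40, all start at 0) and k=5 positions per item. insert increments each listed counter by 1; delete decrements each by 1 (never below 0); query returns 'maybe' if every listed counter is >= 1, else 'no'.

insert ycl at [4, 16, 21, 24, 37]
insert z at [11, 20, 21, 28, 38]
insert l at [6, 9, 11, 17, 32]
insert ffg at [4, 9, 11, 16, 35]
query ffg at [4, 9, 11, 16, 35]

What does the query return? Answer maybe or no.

Answer: maybe

Derivation:
Step 1: insert ycl at [4, 16, 21, 24, 37] -> counters=[0,0,0,0,1,0,0,0,0,0,0,0,0,0,0,0,1,0,0,0,0,1,0,0,1,0,0,0,0,0,0,0,0,0,0,0,0,1,0,0,0]
Step 2: insert z at [11, 20, 21, 28, 38] -> counters=[0,0,0,0,1,0,0,0,0,0,0,1,0,0,0,0,1,0,0,0,1,2,0,0,1,0,0,0,1,0,0,0,0,0,0,0,0,1,1,0,0]
Step 3: insert l at [6, 9, 11, 17, 32] -> counters=[0,0,0,0,1,0,1,0,0,1,0,2,0,0,0,0,1,1,0,0,1,2,0,0,1,0,0,0,1,0,0,0,1,0,0,0,0,1,1,0,0]
Step 4: insert ffg at [4, 9, 11, 16, 35] -> counters=[0,0,0,0,2,0,1,0,0,2,0,3,0,0,0,0,2,1,0,0,1,2,0,0,1,0,0,0,1,0,0,0,1,0,0,1,0,1,1,0,0]
Query ffg: check counters[4]=2 counters[9]=2 counters[11]=3 counters[16]=2 counters[35]=1 -> maybe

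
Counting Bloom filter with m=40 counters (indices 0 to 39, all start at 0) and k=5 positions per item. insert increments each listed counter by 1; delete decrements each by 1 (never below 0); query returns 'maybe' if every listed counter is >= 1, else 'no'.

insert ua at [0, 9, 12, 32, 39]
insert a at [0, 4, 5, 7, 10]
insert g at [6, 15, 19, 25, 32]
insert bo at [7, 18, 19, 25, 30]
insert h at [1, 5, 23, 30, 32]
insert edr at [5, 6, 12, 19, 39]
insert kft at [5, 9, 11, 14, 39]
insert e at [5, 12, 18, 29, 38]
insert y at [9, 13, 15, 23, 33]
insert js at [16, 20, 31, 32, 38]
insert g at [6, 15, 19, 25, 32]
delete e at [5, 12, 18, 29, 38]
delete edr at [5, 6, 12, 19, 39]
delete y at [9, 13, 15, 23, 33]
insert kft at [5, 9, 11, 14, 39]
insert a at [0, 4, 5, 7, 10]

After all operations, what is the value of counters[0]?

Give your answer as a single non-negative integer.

Answer: 3

Derivation:
Step 1: insert ua at [0, 9, 12, 32, 39] -> counters=[1,0,0,0,0,0,0,0,0,1,0,0,1,0,0,0,0,0,0,0,0,0,0,0,0,0,0,0,0,0,0,0,1,0,0,0,0,0,0,1]
Step 2: insert a at [0, 4, 5, 7, 10] -> counters=[2,0,0,0,1,1,0,1,0,1,1,0,1,0,0,0,0,0,0,0,0,0,0,0,0,0,0,0,0,0,0,0,1,0,0,0,0,0,0,1]
Step 3: insert g at [6, 15, 19, 25, 32] -> counters=[2,0,0,0,1,1,1,1,0,1,1,0,1,0,0,1,0,0,0,1,0,0,0,0,0,1,0,0,0,0,0,0,2,0,0,0,0,0,0,1]
Step 4: insert bo at [7, 18, 19, 25, 30] -> counters=[2,0,0,0,1,1,1,2,0,1,1,0,1,0,0,1,0,0,1,2,0,0,0,0,0,2,0,0,0,0,1,0,2,0,0,0,0,0,0,1]
Step 5: insert h at [1, 5, 23, 30, 32] -> counters=[2,1,0,0,1,2,1,2,0,1,1,0,1,0,0,1,0,0,1,2,0,0,0,1,0,2,0,0,0,0,2,0,3,0,0,0,0,0,0,1]
Step 6: insert edr at [5, 6, 12, 19, 39] -> counters=[2,1,0,0,1,3,2,2,0,1,1,0,2,0,0,1,0,0,1,3,0,0,0,1,0,2,0,0,0,0,2,0,3,0,0,0,0,0,0,2]
Step 7: insert kft at [5, 9, 11, 14, 39] -> counters=[2,1,0,0,1,4,2,2,0,2,1,1,2,0,1,1,0,0,1,3,0,0,0,1,0,2,0,0,0,0,2,0,3,0,0,0,0,0,0,3]
Step 8: insert e at [5, 12, 18, 29, 38] -> counters=[2,1,0,0,1,5,2,2,0,2,1,1,3,0,1,1,0,0,2,3,0,0,0,1,0,2,0,0,0,1,2,0,3,0,0,0,0,0,1,3]
Step 9: insert y at [9, 13, 15, 23, 33] -> counters=[2,1,0,0,1,5,2,2,0,3,1,1,3,1,1,2,0,0,2,3,0,0,0,2,0,2,0,0,0,1,2,0,3,1,0,0,0,0,1,3]
Step 10: insert js at [16, 20, 31, 32, 38] -> counters=[2,1,0,0,1,5,2,2,0,3,1,1,3,1,1,2,1,0,2,3,1,0,0,2,0,2,0,0,0,1,2,1,4,1,0,0,0,0,2,3]
Step 11: insert g at [6, 15, 19, 25, 32] -> counters=[2,1,0,0,1,5,3,2,0,3,1,1,3,1,1,3,1,0,2,4,1,0,0,2,0,3,0,0,0,1,2,1,5,1,0,0,0,0,2,3]
Step 12: delete e at [5, 12, 18, 29, 38] -> counters=[2,1,0,0,1,4,3,2,0,3,1,1,2,1,1,3,1,0,1,4,1,0,0,2,0,3,0,0,0,0,2,1,5,1,0,0,0,0,1,3]
Step 13: delete edr at [5, 6, 12, 19, 39] -> counters=[2,1,0,0,1,3,2,2,0,3,1,1,1,1,1,3,1,0,1,3,1,0,0,2,0,3,0,0,0,0,2,1,5,1,0,0,0,0,1,2]
Step 14: delete y at [9, 13, 15, 23, 33] -> counters=[2,1,0,0,1,3,2,2,0,2,1,1,1,0,1,2,1,0,1,3,1,0,0,1,0,3,0,0,0,0,2,1,5,0,0,0,0,0,1,2]
Step 15: insert kft at [5, 9, 11, 14, 39] -> counters=[2,1,0,0,1,4,2,2,0,3,1,2,1,0,2,2,1,0,1,3,1,0,0,1,0,3,0,0,0,0,2,1,5,0,0,0,0,0,1,3]
Step 16: insert a at [0, 4, 5, 7, 10] -> counters=[3,1,0,0,2,5,2,3,0,3,2,2,1,0,2,2,1,0,1,3,1,0,0,1,0,3,0,0,0,0,2,1,5,0,0,0,0,0,1,3]
Final counters=[3,1,0,0,2,5,2,3,0,3,2,2,1,0,2,2,1,0,1,3,1,0,0,1,0,3,0,0,0,0,2,1,5,0,0,0,0,0,1,3] -> counters[0]=3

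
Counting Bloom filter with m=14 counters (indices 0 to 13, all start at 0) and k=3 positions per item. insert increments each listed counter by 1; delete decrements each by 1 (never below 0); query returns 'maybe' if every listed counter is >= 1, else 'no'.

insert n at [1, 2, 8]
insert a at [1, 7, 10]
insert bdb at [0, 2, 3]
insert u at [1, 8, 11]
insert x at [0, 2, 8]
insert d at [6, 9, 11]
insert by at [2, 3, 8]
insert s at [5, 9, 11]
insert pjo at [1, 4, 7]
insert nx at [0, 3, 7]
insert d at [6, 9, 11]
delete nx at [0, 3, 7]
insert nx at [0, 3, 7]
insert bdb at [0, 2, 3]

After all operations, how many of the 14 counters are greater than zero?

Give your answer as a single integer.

Step 1: insert n at [1, 2, 8] -> counters=[0,1,1,0,0,0,0,0,1,0,0,0,0,0]
Step 2: insert a at [1, 7, 10] -> counters=[0,2,1,0,0,0,0,1,1,0,1,0,0,0]
Step 3: insert bdb at [0, 2, 3] -> counters=[1,2,2,1,0,0,0,1,1,0,1,0,0,0]
Step 4: insert u at [1, 8, 11] -> counters=[1,3,2,1,0,0,0,1,2,0,1,1,0,0]
Step 5: insert x at [0, 2, 8] -> counters=[2,3,3,1,0,0,0,1,3,0,1,1,0,0]
Step 6: insert d at [6, 9, 11] -> counters=[2,3,3,1,0,0,1,1,3,1,1,2,0,0]
Step 7: insert by at [2, 3, 8] -> counters=[2,3,4,2,0,0,1,1,4,1,1,2,0,0]
Step 8: insert s at [5, 9, 11] -> counters=[2,3,4,2,0,1,1,1,4,2,1,3,0,0]
Step 9: insert pjo at [1, 4, 7] -> counters=[2,4,4,2,1,1,1,2,4,2,1,3,0,0]
Step 10: insert nx at [0, 3, 7] -> counters=[3,4,4,3,1,1,1,3,4,2,1,3,0,0]
Step 11: insert d at [6, 9, 11] -> counters=[3,4,4,3,1,1,2,3,4,3,1,4,0,0]
Step 12: delete nx at [0, 3, 7] -> counters=[2,4,4,2,1,1,2,2,4,3,1,4,0,0]
Step 13: insert nx at [0, 3, 7] -> counters=[3,4,4,3,1,1,2,3,4,3,1,4,0,0]
Step 14: insert bdb at [0, 2, 3] -> counters=[4,4,5,4,1,1,2,3,4,3,1,4,0,0]
Final counters=[4,4,5,4,1,1,2,3,4,3,1,4,0,0] -> 12 nonzero

Answer: 12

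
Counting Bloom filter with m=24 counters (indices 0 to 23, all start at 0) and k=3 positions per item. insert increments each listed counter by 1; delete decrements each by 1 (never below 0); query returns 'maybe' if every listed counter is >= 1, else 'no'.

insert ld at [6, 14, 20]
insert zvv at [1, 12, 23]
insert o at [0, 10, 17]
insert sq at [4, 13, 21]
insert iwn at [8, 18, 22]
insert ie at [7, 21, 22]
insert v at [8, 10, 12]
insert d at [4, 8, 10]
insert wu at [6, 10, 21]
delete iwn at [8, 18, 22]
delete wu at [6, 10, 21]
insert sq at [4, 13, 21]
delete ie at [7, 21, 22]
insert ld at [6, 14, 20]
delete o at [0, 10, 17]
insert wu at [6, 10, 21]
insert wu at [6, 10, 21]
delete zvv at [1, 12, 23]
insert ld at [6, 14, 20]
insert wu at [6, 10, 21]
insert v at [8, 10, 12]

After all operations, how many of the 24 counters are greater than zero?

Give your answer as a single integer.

Answer: 9

Derivation:
Step 1: insert ld at [6, 14, 20] -> counters=[0,0,0,0,0,0,1,0,0,0,0,0,0,0,1,0,0,0,0,0,1,0,0,0]
Step 2: insert zvv at [1, 12, 23] -> counters=[0,1,0,0,0,0,1,0,0,0,0,0,1,0,1,0,0,0,0,0,1,0,0,1]
Step 3: insert o at [0, 10, 17] -> counters=[1,1,0,0,0,0,1,0,0,0,1,0,1,0,1,0,0,1,0,0,1,0,0,1]
Step 4: insert sq at [4, 13, 21] -> counters=[1,1,0,0,1,0,1,0,0,0,1,0,1,1,1,0,0,1,0,0,1,1,0,1]
Step 5: insert iwn at [8, 18, 22] -> counters=[1,1,0,0,1,0,1,0,1,0,1,0,1,1,1,0,0,1,1,0,1,1,1,1]
Step 6: insert ie at [7, 21, 22] -> counters=[1,1,0,0,1,0,1,1,1,0,1,0,1,1,1,0,0,1,1,0,1,2,2,1]
Step 7: insert v at [8, 10, 12] -> counters=[1,1,0,0,1,0,1,1,2,0,2,0,2,1,1,0,0,1,1,0,1,2,2,1]
Step 8: insert d at [4, 8, 10] -> counters=[1,1,0,0,2,0,1,1,3,0,3,0,2,1,1,0,0,1,1,0,1,2,2,1]
Step 9: insert wu at [6, 10, 21] -> counters=[1,1,0,0,2,0,2,1,3,0,4,0,2,1,1,0,0,1,1,0,1,3,2,1]
Step 10: delete iwn at [8, 18, 22] -> counters=[1,1,0,0,2,0,2,1,2,0,4,0,2,1,1,0,0,1,0,0,1,3,1,1]
Step 11: delete wu at [6, 10, 21] -> counters=[1,1,0,0,2,0,1,1,2,0,3,0,2,1,1,0,0,1,0,0,1,2,1,1]
Step 12: insert sq at [4, 13, 21] -> counters=[1,1,0,0,3,0,1,1,2,0,3,0,2,2,1,0,0,1,0,0,1,3,1,1]
Step 13: delete ie at [7, 21, 22] -> counters=[1,1,0,0,3,0,1,0,2,0,3,0,2,2,1,0,0,1,0,0,1,2,0,1]
Step 14: insert ld at [6, 14, 20] -> counters=[1,1,0,0,3,0,2,0,2,0,3,0,2,2,2,0,0,1,0,0,2,2,0,1]
Step 15: delete o at [0, 10, 17] -> counters=[0,1,0,0,3,0,2,0,2,0,2,0,2,2,2,0,0,0,0,0,2,2,0,1]
Step 16: insert wu at [6, 10, 21] -> counters=[0,1,0,0,3,0,3,0,2,0,3,0,2,2,2,0,0,0,0,0,2,3,0,1]
Step 17: insert wu at [6, 10, 21] -> counters=[0,1,0,0,3,0,4,0,2,0,4,0,2,2,2,0,0,0,0,0,2,4,0,1]
Step 18: delete zvv at [1, 12, 23] -> counters=[0,0,0,0,3,0,4,0,2,0,4,0,1,2,2,0,0,0,0,0,2,4,0,0]
Step 19: insert ld at [6, 14, 20] -> counters=[0,0,0,0,3,0,5,0,2,0,4,0,1,2,3,0,0,0,0,0,3,4,0,0]
Step 20: insert wu at [6, 10, 21] -> counters=[0,0,0,0,3,0,6,0,2,0,5,0,1,2,3,0,0,0,0,0,3,5,0,0]
Step 21: insert v at [8, 10, 12] -> counters=[0,0,0,0,3,0,6,0,3,0,6,0,2,2,3,0,0,0,0,0,3,5,0,0]
Final counters=[0,0,0,0,3,0,6,0,3,0,6,0,2,2,3,0,0,0,0,0,3,5,0,0] -> 9 nonzero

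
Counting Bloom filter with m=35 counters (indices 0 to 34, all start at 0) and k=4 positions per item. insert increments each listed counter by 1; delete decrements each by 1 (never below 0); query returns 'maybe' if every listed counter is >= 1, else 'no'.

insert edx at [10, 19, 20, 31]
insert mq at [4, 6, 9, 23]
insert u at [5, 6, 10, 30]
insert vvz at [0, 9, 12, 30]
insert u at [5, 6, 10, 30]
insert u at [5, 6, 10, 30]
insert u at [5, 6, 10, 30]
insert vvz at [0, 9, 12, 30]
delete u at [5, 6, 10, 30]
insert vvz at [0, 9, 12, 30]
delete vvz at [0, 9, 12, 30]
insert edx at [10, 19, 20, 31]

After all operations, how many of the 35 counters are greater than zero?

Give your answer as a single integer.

Answer: 12

Derivation:
Step 1: insert edx at [10, 19, 20, 31] -> counters=[0,0,0,0,0,0,0,0,0,0,1,0,0,0,0,0,0,0,0,1,1,0,0,0,0,0,0,0,0,0,0,1,0,0,0]
Step 2: insert mq at [4, 6, 9, 23] -> counters=[0,0,0,0,1,0,1,0,0,1,1,0,0,0,0,0,0,0,0,1,1,0,0,1,0,0,0,0,0,0,0,1,0,0,0]
Step 3: insert u at [5, 6, 10, 30] -> counters=[0,0,0,0,1,1,2,0,0,1,2,0,0,0,0,0,0,0,0,1,1,0,0,1,0,0,0,0,0,0,1,1,0,0,0]
Step 4: insert vvz at [0, 9, 12, 30] -> counters=[1,0,0,0,1,1,2,0,0,2,2,0,1,0,0,0,0,0,0,1,1,0,0,1,0,0,0,0,0,0,2,1,0,0,0]
Step 5: insert u at [5, 6, 10, 30] -> counters=[1,0,0,0,1,2,3,0,0,2,3,0,1,0,0,0,0,0,0,1,1,0,0,1,0,0,0,0,0,0,3,1,0,0,0]
Step 6: insert u at [5, 6, 10, 30] -> counters=[1,0,0,0,1,3,4,0,0,2,4,0,1,0,0,0,0,0,0,1,1,0,0,1,0,0,0,0,0,0,4,1,0,0,0]
Step 7: insert u at [5, 6, 10, 30] -> counters=[1,0,0,0,1,4,5,0,0,2,5,0,1,0,0,0,0,0,0,1,1,0,0,1,0,0,0,0,0,0,5,1,0,0,0]
Step 8: insert vvz at [0, 9, 12, 30] -> counters=[2,0,0,0,1,4,5,0,0,3,5,0,2,0,0,0,0,0,0,1,1,0,0,1,0,0,0,0,0,0,6,1,0,0,0]
Step 9: delete u at [5, 6, 10, 30] -> counters=[2,0,0,0,1,3,4,0,0,3,4,0,2,0,0,0,0,0,0,1,1,0,0,1,0,0,0,0,0,0,5,1,0,0,0]
Step 10: insert vvz at [0, 9, 12, 30] -> counters=[3,0,0,0,1,3,4,0,0,4,4,0,3,0,0,0,0,0,0,1,1,0,0,1,0,0,0,0,0,0,6,1,0,0,0]
Step 11: delete vvz at [0, 9, 12, 30] -> counters=[2,0,0,0,1,3,4,0,0,3,4,0,2,0,0,0,0,0,0,1,1,0,0,1,0,0,0,0,0,0,5,1,0,0,0]
Step 12: insert edx at [10, 19, 20, 31] -> counters=[2,0,0,0,1,3,4,0,0,3,5,0,2,0,0,0,0,0,0,2,2,0,0,1,0,0,0,0,0,0,5,2,0,0,0]
Final counters=[2,0,0,0,1,3,4,0,0,3,5,0,2,0,0,0,0,0,0,2,2,0,0,1,0,0,0,0,0,0,5,2,0,0,0] -> 12 nonzero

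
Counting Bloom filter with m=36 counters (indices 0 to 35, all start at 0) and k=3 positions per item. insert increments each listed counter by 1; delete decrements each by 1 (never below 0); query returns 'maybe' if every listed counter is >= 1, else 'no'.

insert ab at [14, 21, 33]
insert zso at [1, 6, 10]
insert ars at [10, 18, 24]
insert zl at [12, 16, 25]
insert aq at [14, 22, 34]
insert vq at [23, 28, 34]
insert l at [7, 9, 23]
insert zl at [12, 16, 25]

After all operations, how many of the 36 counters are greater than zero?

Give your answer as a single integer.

Answer: 17

Derivation:
Step 1: insert ab at [14, 21, 33] -> counters=[0,0,0,0,0,0,0,0,0,0,0,0,0,0,1,0,0,0,0,0,0,1,0,0,0,0,0,0,0,0,0,0,0,1,0,0]
Step 2: insert zso at [1, 6, 10] -> counters=[0,1,0,0,0,0,1,0,0,0,1,0,0,0,1,0,0,0,0,0,0,1,0,0,0,0,0,0,0,0,0,0,0,1,0,0]
Step 3: insert ars at [10, 18, 24] -> counters=[0,1,0,0,0,0,1,0,0,0,2,0,0,0,1,0,0,0,1,0,0,1,0,0,1,0,0,0,0,0,0,0,0,1,0,0]
Step 4: insert zl at [12, 16, 25] -> counters=[0,1,0,0,0,0,1,0,0,0,2,0,1,0,1,0,1,0,1,0,0,1,0,0,1,1,0,0,0,0,0,0,0,1,0,0]
Step 5: insert aq at [14, 22, 34] -> counters=[0,1,0,0,0,0,1,0,0,0,2,0,1,0,2,0,1,0,1,0,0,1,1,0,1,1,0,0,0,0,0,0,0,1,1,0]
Step 6: insert vq at [23, 28, 34] -> counters=[0,1,0,0,0,0,1,0,0,0,2,0,1,0,2,0,1,0,1,0,0,1,1,1,1,1,0,0,1,0,0,0,0,1,2,0]
Step 7: insert l at [7, 9, 23] -> counters=[0,1,0,0,0,0,1,1,0,1,2,0,1,0,2,0,1,0,1,0,0,1,1,2,1,1,0,0,1,0,0,0,0,1,2,0]
Step 8: insert zl at [12, 16, 25] -> counters=[0,1,0,0,0,0,1,1,0,1,2,0,2,0,2,0,2,0,1,0,0,1,1,2,1,2,0,0,1,0,0,0,0,1,2,0]
Final counters=[0,1,0,0,0,0,1,1,0,1,2,0,2,0,2,0,2,0,1,0,0,1,1,2,1,2,0,0,1,0,0,0,0,1,2,0] -> 17 nonzero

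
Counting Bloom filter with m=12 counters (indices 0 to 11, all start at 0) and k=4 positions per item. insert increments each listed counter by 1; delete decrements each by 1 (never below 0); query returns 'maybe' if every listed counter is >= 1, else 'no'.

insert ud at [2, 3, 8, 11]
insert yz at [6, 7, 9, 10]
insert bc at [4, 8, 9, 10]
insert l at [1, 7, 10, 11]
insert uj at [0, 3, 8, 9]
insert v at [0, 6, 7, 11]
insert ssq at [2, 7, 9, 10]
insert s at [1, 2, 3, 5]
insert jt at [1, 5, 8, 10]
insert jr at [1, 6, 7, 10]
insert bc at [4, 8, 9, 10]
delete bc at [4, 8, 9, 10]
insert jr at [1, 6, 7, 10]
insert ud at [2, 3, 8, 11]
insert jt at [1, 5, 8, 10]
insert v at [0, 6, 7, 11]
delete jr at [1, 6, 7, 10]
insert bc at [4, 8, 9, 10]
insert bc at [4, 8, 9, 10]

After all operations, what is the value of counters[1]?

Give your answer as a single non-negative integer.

Step 1: insert ud at [2, 3, 8, 11] -> counters=[0,0,1,1,0,0,0,0,1,0,0,1]
Step 2: insert yz at [6, 7, 9, 10] -> counters=[0,0,1,1,0,0,1,1,1,1,1,1]
Step 3: insert bc at [4, 8, 9, 10] -> counters=[0,0,1,1,1,0,1,1,2,2,2,1]
Step 4: insert l at [1, 7, 10, 11] -> counters=[0,1,1,1,1,0,1,2,2,2,3,2]
Step 5: insert uj at [0, 3, 8, 9] -> counters=[1,1,1,2,1,0,1,2,3,3,3,2]
Step 6: insert v at [0, 6, 7, 11] -> counters=[2,1,1,2,1,0,2,3,3,3,3,3]
Step 7: insert ssq at [2, 7, 9, 10] -> counters=[2,1,2,2,1,0,2,4,3,4,4,3]
Step 8: insert s at [1, 2, 3, 5] -> counters=[2,2,3,3,1,1,2,4,3,4,4,3]
Step 9: insert jt at [1, 5, 8, 10] -> counters=[2,3,3,3,1,2,2,4,4,4,5,3]
Step 10: insert jr at [1, 6, 7, 10] -> counters=[2,4,3,3,1,2,3,5,4,4,6,3]
Step 11: insert bc at [4, 8, 9, 10] -> counters=[2,4,3,3,2,2,3,5,5,5,7,3]
Step 12: delete bc at [4, 8, 9, 10] -> counters=[2,4,3,3,1,2,3,5,4,4,6,3]
Step 13: insert jr at [1, 6, 7, 10] -> counters=[2,5,3,3,1,2,4,6,4,4,7,3]
Step 14: insert ud at [2, 3, 8, 11] -> counters=[2,5,4,4,1,2,4,6,5,4,7,4]
Step 15: insert jt at [1, 5, 8, 10] -> counters=[2,6,4,4,1,3,4,6,6,4,8,4]
Step 16: insert v at [0, 6, 7, 11] -> counters=[3,6,4,4,1,3,5,7,6,4,8,5]
Step 17: delete jr at [1, 6, 7, 10] -> counters=[3,5,4,4,1,3,4,6,6,4,7,5]
Step 18: insert bc at [4, 8, 9, 10] -> counters=[3,5,4,4,2,3,4,6,7,5,8,5]
Step 19: insert bc at [4, 8, 9, 10] -> counters=[3,5,4,4,3,3,4,6,8,6,9,5]
Final counters=[3,5,4,4,3,3,4,6,8,6,9,5] -> counters[1]=5

Answer: 5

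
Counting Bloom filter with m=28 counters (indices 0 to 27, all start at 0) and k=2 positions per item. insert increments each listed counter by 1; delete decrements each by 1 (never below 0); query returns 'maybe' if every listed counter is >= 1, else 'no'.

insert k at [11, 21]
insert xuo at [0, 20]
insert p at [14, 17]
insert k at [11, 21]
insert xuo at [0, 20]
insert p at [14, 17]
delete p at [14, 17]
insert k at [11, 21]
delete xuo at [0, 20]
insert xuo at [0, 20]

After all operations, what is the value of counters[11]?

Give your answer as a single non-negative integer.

Answer: 3

Derivation:
Step 1: insert k at [11, 21] -> counters=[0,0,0,0,0,0,0,0,0,0,0,1,0,0,0,0,0,0,0,0,0,1,0,0,0,0,0,0]
Step 2: insert xuo at [0, 20] -> counters=[1,0,0,0,0,0,0,0,0,0,0,1,0,0,0,0,0,0,0,0,1,1,0,0,0,0,0,0]
Step 3: insert p at [14, 17] -> counters=[1,0,0,0,0,0,0,0,0,0,0,1,0,0,1,0,0,1,0,0,1,1,0,0,0,0,0,0]
Step 4: insert k at [11, 21] -> counters=[1,0,0,0,0,0,0,0,0,0,0,2,0,0,1,0,0,1,0,0,1,2,0,0,0,0,0,0]
Step 5: insert xuo at [0, 20] -> counters=[2,0,0,0,0,0,0,0,0,0,0,2,0,0,1,0,0,1,0,0,2,2,0,0,0,0,0,0]
Step 6: insert p at [14, 17] -> counters=[2,0,0,0,0,0,0,0,0,0,0,2,0,0,2,0,0,2,0,0,2,2,0,0,0,0,0,0]
Step 7: delete p at [14, 17] -> counters=[2,0,0,0,0,0,0,0,0,0,0,2,0,0,1,0,0,1,0,0,2,2,0,0,0,0,0,0]
Step 8: insert k at [11, 21] -> counters=[2,0,0,0,0,0,0,0,0,0,0,3,0,0,1,0,0,1,0,0,2,3,0,0,0,0,0,0]
Step 9: delete xuo at [0, 20] -> counters=[1,0,0,0,0,0,0,0,0,0,0,3,0,0,1,0,0,1,0,0,1,3,0,0,0,0,0,0]
Step 10: insert xuo at [0, 20] -> counters=[2,0,0,0,0,0,0,0,0,0,0,3,0,0,1,0,0,1,0,0,2,3,0,0,0,0,0,0]
Final counters=[2,0,0,0,0,0,0,0,0,0,0,3,0,0,1,0,0,1,0,0,2,3,0,0,0,0,0,0] -> counters[11]=3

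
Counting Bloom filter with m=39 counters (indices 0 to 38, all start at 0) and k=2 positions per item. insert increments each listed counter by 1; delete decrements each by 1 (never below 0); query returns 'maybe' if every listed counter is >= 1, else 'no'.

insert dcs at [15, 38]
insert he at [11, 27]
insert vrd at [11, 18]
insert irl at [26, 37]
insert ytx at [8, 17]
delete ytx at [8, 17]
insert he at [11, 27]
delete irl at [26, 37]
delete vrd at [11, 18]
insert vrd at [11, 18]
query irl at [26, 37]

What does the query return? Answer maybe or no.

Answer: no

Derivation:
Step 1: insert dcs at [15, 38] -> counters=[0,0,0,0,0,0,0,0,0,0,0,0,0,0,0,1,0,0,0,0,0,0,0,0,0,0,0,0,0,0,0,0,0,0,0,0,0,0,1]
Step 2: insert he at [11, 27] -> counters=[0,0,0,0,0,0,0,0,0,0,0,1,0,0,0,1,0,0,0,0,0,0,0,0,0,0,0,1,0,0,0,0,0,0,0,0,0,0,1]
Step 3: insert vrd at [11, 18] -> counters=[0,0,0,0,0,0,0,0,0,0,0,2,0,0,0,1,0,0,1,0,0,0,0,0,0,0,0,1,0,0,0,0,0,0,0,0,0,0,1]
Step 4: insert irl at [26, 37] -> counters=[0,0,0,0,0,0,0,0,0,0,0,2,0,0,0,1,0,0,1,0,0,0,0,0,0,0,1,1,0,0,0,0,0,0,0,0,0,1,1]
Step 5: insert ytx at [8, 17] -> counters=[0,0,0,0,0,0,0,0,1,0,0,2,0,0,0,1,0,1,1,0,0,0,0,0,0,0,1,1,0,0,0,0,0,0,0,0,0,1,1]
Step 6: delete ytx at [8, 17] -> counters=[0,0,0,0,0,0,0,0,0,0,0,2,0,0,0,1,0,0,1,0,0,0,0,0,0,0,1,1,0,0,0,0,0,0,0,0,0,1,1]
Step 7: insert he at [11, 27] -> counters=[0,0,0,0,0,0,0,0,0,0,0,3,0,0,0,1,0,0,1,0,0,0,0,0,0,0,1,2,0,0,0,0,0,0,0,0,0,1,1]
Step 8: delete irl at [26, 37] -> counters=[0,0,0,0,0,0,0,0,0,0,0,3,0,0,0,1,0,0,1,0,0,0,0,0,0,0,0,2,0,0,0,0,0,0,0,0,0,0,1]
Step 9: delete vrd at [11, 18] -> counters=[0,0,0,0,0,0,0,0,0,0,0,2,0,0,0,1,0,0,0,0,0,0,0,0,0,0,0,2,0,0,0,0,0,0,0,0,0,0,1]
Step 10: insert vrd at [11, 18] -> counters=[0,0,0,0,0,0,0,0,0,0,0,3,0,0,0,1,0,0,1,0,0,0,0,0,0,0,0,2,0,0,0,0,0,0,0,0,0,0,1]
Query irl: check counters[26]=0 counters[37]=0 -> no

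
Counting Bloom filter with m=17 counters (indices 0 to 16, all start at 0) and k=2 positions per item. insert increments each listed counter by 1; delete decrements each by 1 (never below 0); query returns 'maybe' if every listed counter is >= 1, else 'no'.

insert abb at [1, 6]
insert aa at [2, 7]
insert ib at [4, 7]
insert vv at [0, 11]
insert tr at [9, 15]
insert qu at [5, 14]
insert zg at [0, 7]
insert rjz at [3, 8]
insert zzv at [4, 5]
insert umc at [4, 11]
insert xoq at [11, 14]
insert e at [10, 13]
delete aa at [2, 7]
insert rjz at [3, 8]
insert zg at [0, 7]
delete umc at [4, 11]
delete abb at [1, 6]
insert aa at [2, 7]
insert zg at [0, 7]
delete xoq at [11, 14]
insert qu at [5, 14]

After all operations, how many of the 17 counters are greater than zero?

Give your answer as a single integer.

Step 1: insert abb at [1, 6] -> counters=[0,1,0,0,0,0,1,0,0,0,0,0,0,0,0,0,0]
Step 2: insert aa at [2, 7] -> counters=[0,1,1,0,0,0,1,1,0,0,0,0,0,0,0,0,0]
Step 3: insert ib at [4, 7] -> counters=[0,1,1,0,1,0,1,2,0,0,0,0,0,0,0,0,0]
Step 4: insert vv at [0, 11] -> counters=[1,1,1,0,1,0,1,2,0,0,0,1,0,0,0,0,0]
Step 5: insert tr at [9, 15] -> counters=[1,1,1,0,1,0,1,2,0,1,0,1,0,0,0,1,0]
Step 6: insert qu at [5, 14] -> counters=[1,1,1,0,1,1,1,2,0,1,0,1,0,0,1,1,0]
Step 7: insert zg at [0, 7] -> counters=[2,1,1,0,1,1,1,3,0,1,0,1,0,0,1,1,0]
Step 8: insert rjz at [3, 8] -> counters=[2,1,1,1,1,1,1,3,1,1,0,1,0,0,1,1,0]
Step 9: insert zzv at [4, 5] -> counters=[2,1,1,1,2,2,1,3,1,1,0,1,0,0,1,1,0]
Step 10: insert umc at [4, 11] -> counters=[2,1,1,1,3,2,1,3,1,1,0,2,0,0,1,1,0]
Step 11: insert xoq at [11, 14] -> counters=[2,1,1,1,3,2,1,3,1,1,0,3,0,0,2,1,0]
Step 12: insert e at [10, 13] -> counters=[2,1,1,1,3,2,1,3,1,1,1,3,0,1,2,1,0]
Step 13: delete aa at [2, 7] -> counters=[2,1,0,1,3,2,1,2,1,1,1,3,0,1,2,1,0]
Step 14: insert rjz at [3, 8] -> counters=[2,1,0,2,3,2,1,2,2,1,1,3,0,1,2,1,0]
Step 15: insert zg at [0, 7] -> counters=[3,1,0,2,3,2,1,3,2,1,1,3,0,1,2,1,0]
Step 16: delete umc at [4, 11] -> counters=[3,1,0,2,2,2,1,3,2,1,1,2,0,1,2,1,0]
Step 17: delete abb at [1, 6] -> counters=[3,0,0,2,2,2,0,3,2,1,1,2,0,1,2,1,0]
Step 18: insert aa at [2, 7] -> counters=[3,0,1,2,2,2,0,4,2,1,1,2,0,1,2,1,0]
Step 19: insert zg at [0, 7] -> counters=[4,0,1,2,2,2,0,5,2,1,1,2,0,1,2,1,0]
Step 20: delete xoq at [11, 14] -> counters=[4,0,1,2,2,2,0,5,2,1,1,1,0,1,1,1,0]
Step 21: insert qu at [5, 14] -> counters=[4,0,1,2,2,3,0,5,2,1,1,1,0,1,2,1,0]
Final counters=[4,0,1,2,2,3,0,5,2,1,1,1,0,1,2,1,0] -> 13 nonzero

Answer: 13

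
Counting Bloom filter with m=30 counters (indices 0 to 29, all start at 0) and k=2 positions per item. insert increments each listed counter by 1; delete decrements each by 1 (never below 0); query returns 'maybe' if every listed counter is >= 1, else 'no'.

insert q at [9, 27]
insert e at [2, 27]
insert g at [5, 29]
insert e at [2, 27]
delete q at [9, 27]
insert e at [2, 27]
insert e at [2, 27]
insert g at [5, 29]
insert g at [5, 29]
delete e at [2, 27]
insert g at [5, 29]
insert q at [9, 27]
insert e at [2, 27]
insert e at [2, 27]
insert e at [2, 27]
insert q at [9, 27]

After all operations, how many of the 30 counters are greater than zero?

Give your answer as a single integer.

Answer: 5

Derivation:
Step 1: insert q at [9, 27] -> counters=[0,0,0,0,0,0,0,0,0,1,0,0,0,0,0,0,0,0,0,0,0,0,0,0,0,0,0,1,0,0]
Step 2: insert e at [2, 27] -> counters=[0,0,1,0,0,0,0,0,0,1,0,0,0,0,0,0,0,0,0,0,0,0,0,0,0,0,0,2,0,0]
Step 3: insert g at [5, 29] -> counters=[0,0,1,0,0,1,0,0,0,1,0,0,0,0,0,0,0,0,0,0,0,0,0,0,0,0,0,2,0,1]
Step 4: insert e at [2, 27] -> counters=[0,0,2,0,0,1,0,0,0,1,0,0,0,0,0,0,0,0,0,0,0,0,0,0,0,0,0,3,0,1]
Step 5: delete q at [9, 27] -> counters=[0,0,2,0,0,1,0,0,0,0,0,0,0,0,0,0,0,0,0,0,0,0,0,0,0,0,0,2,0,1]
Step 6: insert e at [2, 27] -> counters=[0,0,3,0,0,1,0,0,0,0,0,0,0,0,0,0,0,0,0,0,0,0,0,0,0,0,0,3,0,1]
Step 7: insert e at [2, 27] -> counters=[0,0,4,0,0,1,0,0,0,0,0,0,0,0,0,0,0,0,0,0,0,0,0,0,0,0,0,4,0,1]
Step 8: insert g at [5, 29] -> counters=[0,0,4,0,0,2,0,0,0,0,0,0,0,0,0,0,0,0,0,0,0,0,0,0,0,0,0,4,0,2]
Step 9: insert g at [5, 29] -> counters=[0,0,4,0,0,3,0,0,0,0,0,0,0,0,0,0,0,0,0,0,0,0,0,0,0,0,0,4,0,3]
Step 10: delete e at [2, 27] -> counters=[0,0,3,0,0,3,0,0,0,0,0,0,0,0,0,0,0,0,0,0,0,0,0,0,0,0,0,3,0,3]
Step 11: insert g at [5, 29] -> counters=[0,0,3,0,0,4,0,0,0,0,0,0,0,0,0,0,0,0,0,0,0,0,0,0,0,0,0,3,0,4]
Step 12: insert q at [9, 27] -> counters=[0,0,3,0,0,4,0,0,0,1,0,0,0,0,0,0,0,0,0,0,0,0,0,0,0,0,0,4,0,4]
Step 13: insert e at [2, 27] -> counters=[0,0,4,0,0,4,0,0,0,1,0,0,0,0,0,0,0,0,0,0,0,0,0,0,0,0,0,5,0,4]
Step 14: insert e at [2, 27] -> counters=[0,0,5,0,0,4,0,0,0,1,0,0,0,0,0,0,0,0,0,0,0,0,0,0,0,0,0,6,0,4]
Step 15: insert e at [2, 27] -> counters=[0,0,6,0,0,4,0,0,0,1,0,0,0,0,0,0,0,0,0,0,0,0,0,0,0,0,0,7,0,4]
Step 16: insert q at [9, 27] -> counters=[0,0,6,0,0,4,0,0,0,2,0,0,0,0,0,0,0,0,0,0,0,0,0,0,0,0,0,8,0,4]
Final counters=[0,0,6,0,0,4,0,0,0,2,0,0,0,0,0,0,0,0,0,0,0,0,0,0,0,0,0,8,0,4] -> 5 nonzero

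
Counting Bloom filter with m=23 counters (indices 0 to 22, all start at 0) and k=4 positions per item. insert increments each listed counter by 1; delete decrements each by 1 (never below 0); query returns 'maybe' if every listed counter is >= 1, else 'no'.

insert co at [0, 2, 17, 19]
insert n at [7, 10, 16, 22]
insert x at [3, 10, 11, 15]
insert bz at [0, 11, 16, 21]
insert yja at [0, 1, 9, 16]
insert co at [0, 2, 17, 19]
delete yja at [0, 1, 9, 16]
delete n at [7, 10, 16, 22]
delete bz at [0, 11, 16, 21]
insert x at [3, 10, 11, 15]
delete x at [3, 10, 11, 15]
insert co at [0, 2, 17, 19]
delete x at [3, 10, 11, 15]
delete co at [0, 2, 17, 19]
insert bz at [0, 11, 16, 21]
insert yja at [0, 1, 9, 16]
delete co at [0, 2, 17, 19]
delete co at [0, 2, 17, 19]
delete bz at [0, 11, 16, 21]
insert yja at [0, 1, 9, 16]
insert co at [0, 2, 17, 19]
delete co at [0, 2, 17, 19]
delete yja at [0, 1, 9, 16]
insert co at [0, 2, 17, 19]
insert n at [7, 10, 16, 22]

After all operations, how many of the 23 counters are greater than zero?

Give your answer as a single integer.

Answer: 10

Derivation:
Step 1: insert co at [0, 2, 17, 19] -> counters=[1,0,1,0,0,0,0,0,0,0,0,0,0,0,0,0,0,1,0,1,0,0,0]
Step 2: insert n at [7, 10, 16, 22] -> counters=[1,0,1,0,0,0,0,1,0,0,1,0,0,0,0,0,1,1,0,1,0,0,1]
Step 3: insert x at [3, 10, 11, 15] -> counters=[1,0,1,1,0,0,0,1,0,0,2,1,0,0,0,1,1,1,0,1,0,0,1]
Step 4: insert bz at [0, 11, 16, 21] -> counters=[2,0,1,1,0,0,0,1,0,0,2,2,0,0,0,1,2,1,0,1,0,1,1]
Step 5: insert yja at [0, 1, 9, 16] -> counters=[3,1,1,1,0,0,0,1,0,1,2,2,0,0,0,1,3,1,0,1,0,1,1]
Step 6: insert co at [0, 2, 17, 19] -> counters=[4,1,2,1,0,0,0,1,0,1,2,2,0,0,0,1,3,2,0,2,0,1,1]
Step 7: delete yja at [0, 1, 9, 16] -> counters=[3,0,2,1,0,0,0,1,0,0,2,2,0,0,0,1,2,2,0,2,0,1,1]
Step 8: delete n at [7, 10, 16, 22] -> counters=[3,0,2,1,0,0,0,0,0,0,1,2,0,0,0,1,1,2,0,2,0,1,0]
Step 9: delete bz at [0, 11, 16, 21] -> counters=[2,0,2,1,0,0,0,0,0,0,1,1,0,0,0,1,0,2,0,2,0,0,0]
Step 10: insert x at [3, 10, 11, 15] -> counters=[2,0,2,2,0,0,0,0,0,0,2,2,0,0,0,2,0,2,0,2,0,0,0]
Step 11: delete x at [3, 10, 11, 15] -> counters=[2,0,2,1,0,0,0,0,0,0,1,1,0,0,0,1,0,2,0,2,0,0,0]
Step 12: insert co at [0, 2, 17, 19] -> counters=[3,0,3,1,0,0,0,0,0,0,1,1,0,0,0,1,0,3,0,3,0,0,0]
Step 13: delete x at [3, 10, 11, 15] -> counters=[3,0,3,0,0,0,0,0,0,0,0,0,0,0,0,0,0,3,0,3,0,0,0]
Step 14: delete co at [0, 2, 17, 19] -> counters=[2,0,2,0,0,0,0,0,0,0,0,0,0,0,0,0,0,2,0,2,0,0,0]
Step 15: insert bz at [0, 11, 16, 21] -> counters=[3,0,2,0,0,0,0,0,0,0,0,1,0,0,0,0,1,2,0,2,0,1,0]
Step 16: insert yja at [0, 1, 9, 16] -> counters=[4,1,2,0,0,0,0,0,0,1,0,1,0,0,0,0,2,2,0,2,0,1,0]
Step 17: delete co at [0, 2, 17, 19] -> counters=[3,1,1,0,0,0,0,0,0,1,0,1,0,0,0,0,2,1,0,1,0,1,0]
Step 18: delete co at [0, 2, 17, 19] -> counters=[2,1,0,0,0,0,0,0,0,1,0,1,0,0,0,0,2,0,0,0,0,1,0]
Step 19: delete bz at [0, 11, 16, 21] -> counters=[1,1,0,0,0,0,0,0,0,1,0,0,0,0,0,0,1,0,0,0,0,0,0]
Step 20: insert yja at [0, 1, 9, 16] -> counters=[2,2,0,0,0,0,0,0,0,2,0,0,0,0,0,0,2,0,0,0,0,0,0]
Step 21: insert co at [0, 2, 17, 19] -> counters=[3,2,1,0,0,0,0,0,0,2,0,0,0,0,0,0,2,1,0,1,0,0,0]
Step 22: delete co at [0, 2, 17, 19] -> counters=[2,2,0,0,0,0,0,0,0,2,0,0,0,0,0,0,2,0,0,0,0,0,0]
Step 23: delete yja at [0, 1, 9, 16] -> counters=[1,1,0,0,0,0,0,0,0,1,0,0,0,0,0,0,1,0,0,0,0,0,0]
Step 24: insert co at [0, 2, 17, 19] -> counters=[2,1,1,0,0,0,0,0,0,1,0,0,0,0,0,0,1,1,0,1,0,0,0]
Step 25: insert n at [7, 10, 16, 22] -> counters=[2,1,1,0,0,0,0,1,0,1,1,0,0,0,0,0,2,1,0,1,0,0,1]
Final counters=[2,1,1,0,0,0,0,1,0,1,1,0,0,0,0,0,2,1,0,1,0,0,1] -> 10 nonzero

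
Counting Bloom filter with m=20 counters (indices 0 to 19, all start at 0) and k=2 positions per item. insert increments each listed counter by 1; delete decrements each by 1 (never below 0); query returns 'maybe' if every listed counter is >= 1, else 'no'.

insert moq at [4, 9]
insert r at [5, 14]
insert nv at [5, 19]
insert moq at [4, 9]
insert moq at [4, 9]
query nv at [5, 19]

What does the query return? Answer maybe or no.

Step 1: insert moq at [4, 9] -> counters=[0,0,0,0,1,0,0,0,0,1,0,0,0,0,0,0,0,0,0,0]
Step 2: insert r at [5, 14] -> counters=[0,0,0,0,1,1,0,0,0,1,0,0,0,0,1,0,0,0,0,0]
Step 3: insert nv at [5, 19] -> counters=[0,0,0,0,1,2,0,0,0,1,0,0,0,0,1,0,0,0,0,1]
Step 4: insert moq at [4, 9] -> counters=[0,0,0,0,2,2,0,0,0,2,0,0,0,0,1,0,0,0,0,1]
Step 5: insert moq at [4, 9] -> counters=[0,0,0,0,3,2,0,0,0,3,0,0,0,0,1,0,0,0,0,1]
Query nv: check counters[5]=2 counters[19]=1 -> maybe

Answer: maybe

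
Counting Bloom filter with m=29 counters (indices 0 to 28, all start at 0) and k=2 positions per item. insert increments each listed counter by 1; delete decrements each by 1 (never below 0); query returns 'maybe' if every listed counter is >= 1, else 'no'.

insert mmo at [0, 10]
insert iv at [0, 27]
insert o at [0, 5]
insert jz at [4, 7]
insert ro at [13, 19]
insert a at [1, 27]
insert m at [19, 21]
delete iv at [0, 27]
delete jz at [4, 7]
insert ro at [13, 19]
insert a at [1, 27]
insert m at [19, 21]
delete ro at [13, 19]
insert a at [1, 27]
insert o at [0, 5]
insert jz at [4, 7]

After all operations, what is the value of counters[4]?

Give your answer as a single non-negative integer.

Step 1: insert mmo at [0, 10] -> counters=[1,0,0,0,0,0,0,0,0,0,1,0,0,0,0,0,0,0,0,0,0,0,0,0,0,0,0,0,0]
Step 2: insert iv at [0, 27] -> counters=[2,0,0,0,0,0,0,0,0,0,1,0,0,0,0,0,0,0,0,0,0,0,0,0,0,0,0,1,0]
Step 3: insert o at [0, 5] -> counters=[3,0,0,0,0,1,0,0,0,0,1,0,0,0,0,0,0,0,0,0,0,0,0,0,0,0,0,1,0]
Step 4: insert jz at [4, 7] -> counters=[3,0,0,0,1,1,0,1,0,0,1,0,0,0,0,0,0,0,0,0,0,0,0,0,0,0,0,1,0]
Step 5: insert ro at [13, 19] -> counters=[3,0,0,0,1,1,0,1,0,0,1,0,0,1,0,0,0,0,0,1,0,0,0,0,0,0,0,1,0]
Step 6: insert a at [1, 27] -> counters=[3,1,0,0,1,1,0,1,0,0,1,0,0,1,0,0,0,0,0,1,0,0,0,0,0,0,0,2,0]
Step 7: insert m at [19, 21] -> counters=[3,1,0,0,1,1,0,1,0,0,1,0,0,1,0,0,0,0,0,2,0,1,0,0,0,0,0,2,0]
Step 8: delete iv at [0, 27] -> counters=[2,1,0,0,1,1,0,1,0,0,1,0,0,1,0,0,0,0,0,2,0,1,0,0,0,0,0,1,0]
Step 9: delete jz at [4, 7] -> counters=[2,1,0,0,0,1,0,0,0,0,1,0,0,1,0,0,0,0,0,2,0,1,0,0,0,0,0,1,0]
Step 10: insert ro at [13, 19] -> counters=[2,1,0,0,0,1,0,0,0,0,1,0,0,2,0,0,0,0,0,3,0,1,0,0,0,0,0,1,0]
Step 11: insert a at [1, 27] -> counters=[2,2,0,0,0,1,0,0,0,0,1,0,0,2,0,0,0,0,0,3,0,1,0,0,0,0,0,2,0]
Step 12: insert m at [19, 21] -> counters=[2,2,0,0,0,1,0,0,0,0,1,0,0,2,0,0,0,0,0,4,0,2,0,0,0,0,0,2,0]
Step 13: delete ro at [13, 19] -> counters=[2,2,0,0,0,1,0,0,0,0,1,0,0,1,0,0,0,0,0,3,0,2,0,0,0,0,0,2,0]
Step 14: insert a at [1, 27] -> counters=[2,3,0,0,0,1,0,0,0,0,1,0,0,1,0,0,0,0,0,3,0,2,0,0,0,0,0,3,0]
Step 15: insert o at [0, 5] -> counters=[3,3,0,0,0,2,0,0,0,0,1,0,0,1,0,0,0,0,0,3,0,2,0,0,0,0,0,3,0]
Step 16: insert jz at [4, 7] -> counters=[3,3,0,0,1,2,0,1,0,0,1,0,0,1,0,0,0,0,0,3,0,2,0,0,0,0,0,3,0]
Final counters=[3,3,0,0,1,2,0,1,0,0,1,0,0,1,0,0,0,0,0,3,0,2,0,0,0,0,0,3,0] -> counters[4]=1

Answer: 1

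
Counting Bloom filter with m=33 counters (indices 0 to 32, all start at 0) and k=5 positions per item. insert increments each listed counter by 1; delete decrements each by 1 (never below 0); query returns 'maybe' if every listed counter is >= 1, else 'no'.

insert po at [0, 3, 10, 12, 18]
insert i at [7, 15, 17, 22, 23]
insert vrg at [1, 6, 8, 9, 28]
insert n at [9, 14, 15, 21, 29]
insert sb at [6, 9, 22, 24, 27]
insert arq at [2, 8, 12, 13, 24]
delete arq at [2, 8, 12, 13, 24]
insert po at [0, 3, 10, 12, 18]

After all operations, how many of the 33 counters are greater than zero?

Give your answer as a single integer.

Step 1: insert po at [0, 3, 10, 12, 18] -> counters=[1,0,0,1,0,0,0,0,0,0,1,0,1,0,0,0,0,0,1,0,0,0,0,0,0,0,0,0,0,0,0,0,0]
Step 2: insert i at [7, 15, 17, 22, 23] -> counters=[1,0,0,1,0,0,0,1,0,0,1,0,1,0,0,1,0,1,1,0,0,0,1,1,0,0,0,0,0,0,0,0,0]
Step 3: insert vrg at [1, 6, 8, 9, 28] -> counters=[1,1,0,1,0,0,1,1,1,1,1,0,1,0,0,1,0,1,1,0,0,0,1,1,0,0,0,0,1,0,0,0,0]
Step 4: insert n at [9, 14, 15, 21, 29] -> counters=[1,1,0,1,0,0,1,1,1,2,1,0,1,0,1,2,0,1,1,0,0,1,1,1,0,0,0,0,1,1,0,0,0]
Step 5: insert sb at [6, 9, 22, 24, 27] -> counters=[1,1,0,1,0,0,2,1,1,3,1,0,1,0,1,2,0,1,1,0,0,1,2,1,1,0,0,1,1,1,0,0,0]
Step 6: insert arq at [2, 8, 12, 13, 24] -> counters=[1,1,1,1,0,0,2,1,2,3,1,0,2,1,1,2,0,1,1,0,0,1,2,1,2,0,0,1,1,1,0,0,0]
Step 7: delete arq at [2, 8, 12, 13, 24] -> counters=[1,1,0,1,0,0,2,1,1,3,1,0,1,0,1,2,0,1,1,0,0,1,2,1,1,0,0,1,1,1,0,0,0]
Step 8: insert po at [0, 3, 10, 12, 18] -> counters=[2,1,0,2,0,0,2,1,1,3,2,0,2,0,1,2,0,1,2,0,0,1,2,1,1,0,0,1,1,1,0,0,0]
Final counters=[2,1,0,2,0,0,2,1,1,3,2,0,2,0,1,2,0,1,2,0,0,1,2,1,1,0,0,1,1,1,0,0,0] -> 20 nonzero

Answer: 20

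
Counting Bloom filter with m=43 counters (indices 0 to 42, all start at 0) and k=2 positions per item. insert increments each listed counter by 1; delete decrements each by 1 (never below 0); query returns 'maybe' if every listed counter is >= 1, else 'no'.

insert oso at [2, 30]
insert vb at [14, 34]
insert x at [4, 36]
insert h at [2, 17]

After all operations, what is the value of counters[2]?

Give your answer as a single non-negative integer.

Step 1: insert oso at [2, 30] -> counters=[0,0,1,0,0,0,0,0,0,0,0,0,0,0,0,0,0,0,0,0,0,0,0,0,0,0,0,0,0,0,1,0,0,0,0,0,0,0,0,0,0,0,0]
Step 2: insert vb at [14, 34] -> counters=[0,0,1,0,0,0,0,0,0,0,0,0,0,0,1,0,0,0,0,0,0,0,0,0,0,0,0,0,0,0,1,0,0,0,1,0,0,0,0,0,0,0,0]
Step 3: insert x at [4, 36] -> counters=[0,0,1,0,1,0,0,0,0,0,0,0,0,0,1,0,0,0,0,0,0,0,0,0,0,0,0,0,0,0,1,0,0,0,1,0,1,0,0,0,0,0,0]
Step 4: insert h at [2, 17] -> counters=[0,0,2,0,1,0,0,0,0,0,0,0,0,0,1,0,0,1,0,0,0,0,0,0,0,0,0,0,0,0,1,0,0,0,1,0,1,0,0,0,0,0,0]
Final counters=[0,0,2,0,1,0,0,0,0,0,0,0,0,0,1,0,0,1,0,0,0,0,0,0,0,0,0,0,0,0,1,0,0,0,1,0,1,0,0,0,0,0,0] -> counters[2]=2

Answer: 2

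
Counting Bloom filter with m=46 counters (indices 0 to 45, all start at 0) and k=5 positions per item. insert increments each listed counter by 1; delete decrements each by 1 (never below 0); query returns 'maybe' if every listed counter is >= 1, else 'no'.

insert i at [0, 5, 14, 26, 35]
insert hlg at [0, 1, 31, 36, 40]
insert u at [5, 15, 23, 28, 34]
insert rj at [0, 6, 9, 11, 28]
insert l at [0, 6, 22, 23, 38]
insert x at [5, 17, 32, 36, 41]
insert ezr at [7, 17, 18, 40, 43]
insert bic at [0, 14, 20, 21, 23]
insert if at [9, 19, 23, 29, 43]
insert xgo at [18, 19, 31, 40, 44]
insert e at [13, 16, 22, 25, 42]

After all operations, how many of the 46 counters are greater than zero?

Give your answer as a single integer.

Step 1: insert i at [0, 5, 14, 26, 35] -> counters=[1,0,0,0,0,1,0,0,0,0,0,0,0,0,1,0,0,0,0,0,0,0,0,0,0,0,1,0,0,0,0,0,0,0,0,1,0,0,0,0,0,0,0,0,0,0]
Step 2: insert hlg at [0, 1, 31, 36, 40] -> counters=[2,1,0,0,0,1,0,0,0,0,0,0,0,0,1,0,0,0,0,0,0,0,0,0,0,0,1,0,0,0,0,1,0,0,0,1,1,0,0,0,1,0,0,0,0,0]
Step 3: insert u at [5, 15, 23, 28, 34] -> counters=[2,1,0,0,0,2,0,0,0,0,0,0,0,0,1,1,0,0,0,0,0,0,0,1,0,0,1,0,1,0,0,1,0,0,1,1,1,0,0,0,1,0,0,0,0,0]
Step 4: insert rj at [0, 6, 9, 11, 28] -> counters=[3,1,0,0,0,2,1,0,0,1,0,1,0,0,1,1,0,0,0,0,0,0,0,1,0,0,1,0,2,0,0,1,0,0,1,1,1,0,0,0,1,0,0,0,0,0]
Step 5: insert l at [0, 6, 22, 23, 38] -> counters=[4,1,0,0,0,2,2,0,0,1,0,1,0,0,1,1,0,0,0,0,0,0,1,2,0,0,1,0,2,0,0,1,0,0,1,1,1,0,1,0,1,0,0,0,0,0]
Step 6: insert x at [5, 17, 32, 36, 41] -> counters=[4,1,0,0,0,3,2,0,0,1,0,1,0,0,1,1,0,1,0,0,0,0,1,2,0,0,1,0,2,0,0,1,1,0,1,1,2,0,1,0,1,1,0,0,0,0]
Step 7: insert ezr at [7, 17, 18, 40, 43] -> counters=[4,1,0,0,0,3,2,1,0,1,0,1,0,0,1,1,0,2,1,0,0,0,1,2,0,0,1,0,2,0,0,1,1,0,1,1,2,0,1,0,2,1,0,1,0,0]
Step 8: insert bic at [0, 14, 20, 21, 23] -> counters=[5,1,0,0,0,3,2,1,0,1,0,1,0,0,2,1,0,2,1,0,1,1,1,3,0,0,1,0,2,0,0,1,1,0,1,1,2,0,1,0,2,1,0,1,0,0]
Step 9: insert if at [9, 19, 23, 29, 43] -> counters=[5,1,0,0,0,3,2,1,0,2,0,1,0,0,2,1,0,2,1,1,1,1,1,4,0,0,1,0,2,1,0,1,1,0,1,1,2,0,1,0,2,1,0,2,0,0]
Step 10: insert xgo at [18, 19, 31, 40, 44] -> counters=[5,1,0,0,0,3,2,1,0,2,0,1,0,0,2,1,0,2,2,2,1,1,1,4,0,0,1,0,2,1,0,2,1,0,1,1,2,0,1,0,3,1,0,2,1,0]
Step 11: insert e at [13, 16, 22, 25, 42] -> counters=[5,1,0,0,0,3,2,1,0,2,0,1,0,1,2,1,1,2,2,2,1,1,2,4,0,1,1,0,2,1,0,2,1,0,1,1,2,0,1,0,3,1,1,2,1,0]
Final counters=[5,1,0,0,0,3,2,1,0,2,0,1,0,1,2,1,1,2,2,2,1,1,2,4,0,1,1,0,2,1,0,2,1,0,1,1,2,0,1,0,3,1,1,2,1,0] -> 33 nonzero

Answer: 33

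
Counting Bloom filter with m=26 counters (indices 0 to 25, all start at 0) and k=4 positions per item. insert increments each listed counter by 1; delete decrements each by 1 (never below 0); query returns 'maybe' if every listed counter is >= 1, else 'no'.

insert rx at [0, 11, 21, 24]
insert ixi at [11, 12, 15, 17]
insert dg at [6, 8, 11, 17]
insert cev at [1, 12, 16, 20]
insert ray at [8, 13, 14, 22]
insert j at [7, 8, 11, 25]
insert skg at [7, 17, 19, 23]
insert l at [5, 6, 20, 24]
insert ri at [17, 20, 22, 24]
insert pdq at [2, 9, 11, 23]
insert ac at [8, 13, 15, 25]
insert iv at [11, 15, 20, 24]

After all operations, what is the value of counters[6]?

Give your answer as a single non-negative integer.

Step 1: insert rx at [0, 11, 21, 24] -> counters=[1,0,0,0,0,0,0,0,0,0,0,1,0,0,0,0,0,0,0,0,0,1,0,0,1,0]
Step 2: insert ixi at [11, 12, 15, 17] -> counters=[1,0,0,0,0,0,0,0,0,0,0,2,1,0,0,1,0,1,0,0,0,1,0,0,1,0]
Step 3: insert dg at [6, 8, 11, 17] -> counters=[1,0,0,0,0,0,1,0,1,0,0,3,1,0,0,1,0,2,0,0,0,1,0,0,1,0]
Step 4: insert cev at [1, 12, 16, 20] -> counters=[1,1,0,0,0,0,1,0,1,0,0,3,2,0,0,1,1,2,0,0,1,1,0,0,1,0]
Step 5: insert ray at [8, 13, 14, 22] -> counters=[1,1,0,0,0,0,1,0,2,0,0,3,2,1,1,1,1,2,0,0,1,1,1,0,1,0]
Step 6: insert j at [7, 8, 11, 25] -> counters=[1,1,0,0,0,0,1,1,3,0,0,4,2,1,1,1,1,2,0,0,1,1,1,0,1,1]
Step 7: insert skg at [7, 17, 19, 23] -> counters=[1,1,0,0,0,0,1,2,3,0,0,4,2,1,1,1,1,3,0,1,1,1,1,1,1,1]
Step 8: insert l at [5, 6, 20, 24] -> counters=[1,1,0,0,0,1,2,2,3,0,0,4,2,1,1,1,1,3,0,1,2,1,1,1,2,1]
Step 9: insert ri at [17, 20, 22, 24] -> counters=[1,1,0,0,0,1,2,2,3,0,0,4,2,1,1,1,1,4,0,1,3,1,2,1,3,1]
Step 10: insert pdq at [2, 9, 11, 23] -> counters=[1,1,1,0,0,1,2,2,3,1,0,5,2,1,1,1,1,4,0,1,3,1,2,2,3,1]
Step 11: insert ac at [8, 13, 15, 25] -> counters=[1,1,1,0,0,1,2,2,4,1,0,5,2,2,1,2,1,4,0,1,3,1,2,2,3,2]
Step 12: insert iv at [11, 15, 20, 24] -> counters=[1,1,1,0,0,1,2,2,4,1,0,6,2,2,1,3,1,4,0,1,4,1,2,2,4,2]
Final counters=[1,1,1,0,0,1,2,2,4,1,0,6,2,2,1,3,1,4,0,1,4,1,2,2,4,2] -> counters[6]=2

Answer: 2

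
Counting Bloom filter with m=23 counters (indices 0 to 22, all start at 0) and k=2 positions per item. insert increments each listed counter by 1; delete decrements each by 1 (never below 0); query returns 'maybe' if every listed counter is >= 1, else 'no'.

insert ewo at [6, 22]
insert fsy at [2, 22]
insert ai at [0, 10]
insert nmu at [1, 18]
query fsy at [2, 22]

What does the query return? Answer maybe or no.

Step 1: insert ewo at [6, 22] -> counters=[0,0,0,0,0,0,1,0,0,0,0,0,0,0,0,0,0,0,0,0,0,0,1]
Step 2: insert fsy at [2, 22] -> counters=[0,0,1,0,0,0,1,0,0,0,0,0,0,0,0,0,0,0,0,0,0,0,2]
Step 3: insert ai at [0, 10] -> counters=[1,0,1,0,0,0,1,0,0,0,1,0,0,0,0,0,0,0,0,0,0,0,2]
Step 4: insert nmu at [1, 18] -> counters=[1,1,1,0,0,0,1,0,0,0,1,0,0,0,0,0,0,0,1,0,0,0,2]
Query fsy: check counters[2]=1 counters[22]=2 -> maybe

Answer: maybe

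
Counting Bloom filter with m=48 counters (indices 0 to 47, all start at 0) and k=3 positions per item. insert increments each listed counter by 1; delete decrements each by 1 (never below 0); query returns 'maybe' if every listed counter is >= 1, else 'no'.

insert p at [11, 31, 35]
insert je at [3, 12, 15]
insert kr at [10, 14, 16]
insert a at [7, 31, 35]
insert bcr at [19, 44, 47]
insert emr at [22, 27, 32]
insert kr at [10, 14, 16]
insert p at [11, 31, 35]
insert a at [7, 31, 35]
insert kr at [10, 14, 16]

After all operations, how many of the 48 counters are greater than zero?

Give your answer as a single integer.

Step 1: insert p at [11, 31, 35] -> counters=[0,0,0,0,0,0,0,0,0,0,0,1,0,0,0,0,0,0,0,0,0,0,0,0,0,0,0,0,0,0,0,1,0,0,0,1,0,0,0,0,0,0,0,0,0,0,0,0]
Step 2: insert je at [3, 12, 15] -> counters=[0,0,0,1,0,0,0,0,0,0,0,1,1,0,0,1,0,0,0,0,0,0,0,0,0,0,0,0,0,0,0,1,0,0,0,1,0,0,0,0,0,0,0,0,0,0,0,0]
Step 3: insert kr at [10, 14, 16] -> counters=[0,0,0,1,0,0,0,0,0,0,1,1,1,0,1,1,1,0,0,0,0,0,0,0,0,0,0,0,0,0,0,1,0,0,0,1,0,0,0,0,0,0,0,0,0,0,0,0]
Step 4: insert a at [7, 31, 35] -> counters=[0,0,0,1,0,0,0,1,0,0,1,1,1,0,1,1,1,0,0,0,0,0,0,0,0,0,0,0,0,0,0,2,0,0,0,2,0,0,0,0,0,0,0,0,0,0,0,0]
Step 5: insert bcr at [19, 44, 47] -> counters=[0,0,0,1,0,0,0,1,0,0,1,1,1,0,1,1,1,0,0,1,0,0,0,0,0,0,0,0,0,0,0,2,0,0,0,2,0,0,0,0,0,0,0,0,1,0,0,1]
Step 6: insert emr at [22, 27, 32] -> counters=[0,0,0,1,0,0,0,1,0,0,1,1,1,0,1,1,1,0,0,1,0,0,1,0,0,0,0,1,0,0,0,2,1,0,0,2,0,0,0,0,0,0,0,0,1,0,0,1]
Step 7: insert kr at [10, 14, 16] -> counters=[0,0,0,1,0,0,0,1,0,0,2,1,1,0,2,1,2,0,0,1,0,0,1,0,0,0,0,1,0,0,0,2,1,0,0,2,0,0,0,0,0,0,0,0,1,0,0,1]
Step 8: insert p at [11, 31, 35] -> counters=[0,0,0,1,0,0,0,1,0,0,2,2,1,0,2,1,2,0,0,1,0,0,1,0,0,0,0,1,0,0,0,3,1,0,0,3,0,0,0,0,0,0,0,0,1,0,0,1]
Step 9: insert a at [7, 31, 35] -> counters=[0,0,0,1,0,0,0,2,0,0,2,2,1,0,2,1,2,0,0,1,0,0,1,0,0,0,0,1,0,0,0,4,1,0,0,4,0,0,0,0,0,0,0,0,1,0,0,1]
Step 10: insert kr at [10, 14, 16] -> counters=[0,0,0,1,0,0,0,2,0,0,3,2,1,0,3,1,3,0,0,1,0,0,1,0,0,0,0,1,0,0,0,4,1,0,0,4,0,0,0,0,0,0,0,0,1,0,0,1]
Final counters=[0,0,0,1,0,0,0,2,0,0,3,2,1,0,3,1,3,0,0,1,0,0,1,0,0,0,0,1,0,0,0,4,1,0,0,4,0,0,0,0,0,0,0,0,1,0,0,1] -> 16 nonzero

Answer: 16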